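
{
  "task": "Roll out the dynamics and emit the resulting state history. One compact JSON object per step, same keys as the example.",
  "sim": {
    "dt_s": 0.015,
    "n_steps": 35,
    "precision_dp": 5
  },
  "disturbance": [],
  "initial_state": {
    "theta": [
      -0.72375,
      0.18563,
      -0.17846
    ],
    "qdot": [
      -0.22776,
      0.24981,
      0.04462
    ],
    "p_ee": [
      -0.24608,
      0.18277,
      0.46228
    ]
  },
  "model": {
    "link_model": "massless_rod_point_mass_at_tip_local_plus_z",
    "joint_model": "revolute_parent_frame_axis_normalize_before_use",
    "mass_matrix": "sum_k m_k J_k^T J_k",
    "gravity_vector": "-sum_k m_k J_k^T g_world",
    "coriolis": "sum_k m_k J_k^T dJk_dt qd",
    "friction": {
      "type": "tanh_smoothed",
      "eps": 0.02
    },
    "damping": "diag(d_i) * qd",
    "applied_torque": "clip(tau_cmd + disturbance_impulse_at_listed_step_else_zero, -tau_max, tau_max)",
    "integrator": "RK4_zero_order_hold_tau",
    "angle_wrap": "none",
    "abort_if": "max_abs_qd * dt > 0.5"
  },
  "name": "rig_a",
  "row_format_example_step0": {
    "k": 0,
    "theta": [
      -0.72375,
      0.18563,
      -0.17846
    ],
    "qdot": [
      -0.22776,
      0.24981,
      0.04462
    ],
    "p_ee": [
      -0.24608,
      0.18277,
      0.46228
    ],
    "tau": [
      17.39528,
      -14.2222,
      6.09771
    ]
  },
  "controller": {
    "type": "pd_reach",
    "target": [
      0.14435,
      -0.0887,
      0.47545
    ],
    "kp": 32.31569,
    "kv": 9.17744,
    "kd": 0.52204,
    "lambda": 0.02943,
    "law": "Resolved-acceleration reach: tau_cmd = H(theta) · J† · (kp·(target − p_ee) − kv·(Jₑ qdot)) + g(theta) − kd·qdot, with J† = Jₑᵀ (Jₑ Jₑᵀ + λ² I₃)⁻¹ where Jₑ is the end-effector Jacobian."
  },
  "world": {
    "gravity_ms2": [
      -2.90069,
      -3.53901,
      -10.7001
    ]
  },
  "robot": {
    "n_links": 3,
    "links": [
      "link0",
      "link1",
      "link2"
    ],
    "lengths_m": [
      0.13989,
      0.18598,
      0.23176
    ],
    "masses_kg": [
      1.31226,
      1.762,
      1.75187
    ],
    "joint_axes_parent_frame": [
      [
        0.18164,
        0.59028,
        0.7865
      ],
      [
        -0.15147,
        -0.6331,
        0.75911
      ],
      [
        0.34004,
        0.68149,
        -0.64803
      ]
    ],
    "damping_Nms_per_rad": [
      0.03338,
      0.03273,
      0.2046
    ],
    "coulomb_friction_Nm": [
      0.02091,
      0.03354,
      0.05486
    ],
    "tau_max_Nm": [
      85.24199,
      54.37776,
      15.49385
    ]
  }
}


{"k":1,"theta":[-0.72405,0.1812,-0.18753],"qdot":[0.18596,-0.79244,-1.16172],"p_ee":[-0.24613,0.18323,0.46193],"tau":[15.7614,-12.59571,6.14563]}
{"k":2,"theta":[-0.71803,0.16841,-0.20333],"qdot":[0.61881,-0.91683,-0.95566],"p_ee":[-0.24441,0.18157,0.46331],"tau":[13.96378,-11.40612,5.41637]}
{"k":3,"theta":[-0.70598,0.15331,-0.21736],"qdot":[0.98934,-1.09504,-0.91728],"p_ee":[-0.24127,0.1778,0.4663],"tau":[12.40847,-10.28916,4.852]}
{"k":4,"theta":[-0.68864,0.13609,-0.23062],"qdot":[1.32508,-1.19985,-0.8523],"p_ee":[-0.23682,0.17226,0.47055],"tau":[11.01007,-9.28379,4.3296]}
{"k":5,"theta":[-0.6665,0.11769,-0.24291],"qdot":[1.62964,-1.25361,-0.78891],"p_ee":[-0.23119,0.16524,0.47579],"tau":[9.75485,-8.37411,3.86017]}
{"k":6,"theta":[-0.63999,0.09881,-0.25425],"qdot":[1.90522,-1.26398,-0.72675],"p_ee":[-0.22444,0.15699,0.48175],"tau":[8.62506,-7.55018,3.43789]}
{"k":7,"theta":[-0.60957,0.08004,-0.26469],"qdot":[2.15137,-1.24214,-0.66778],"p_ee":[-0.21663,0.14777,0.48817],"tau":[7.60672,-6.80106,3.05861]}
{"k":8,"theta":[-0.57568,0.06177,-0.27426],"qdot":[2.3666,-1.19878,-0.6127],"p_ee":[-0.20781,0.13783,0.49484],"tau":[6.6875,-6.11626,2.7177]}
{"k":9,"theta":[-0.5388,0.04425,-0.28303],"qdot":[2.54937,-1.14334,-0.56163],"p_ee":[-0.19802,0.12738,0.50158],"tau":[5.85631,-5.48609,2.41046]}
{"k":10,"theta":[-0.49941,0.02762,-0.29105],"qdot":[2.69891,-1.08313,-0.51427],"p_ee":[-0.18732,0.11664,0.50823],"tau":[5.10299,-4.90217,2.13234]}
{"k":11,"theta":[-0.45802,0.01191,-0.29838],"qdot":[2.81553,-1.02315,-0.47016],"p_ee":[-0.17576,0.10581,0.51466],"tau":[4.41826,-4.35769,1.87917]}
{"k":12,"theta":[-0.41511,-0.00291,-0.30506],"qdot":[2.90069,-0.96629,-0.42894],"p_ee":[-0.16341,0.09507,0.52076],"tau":[3.79391,-3.84755,1.64743]}
{"k":13,"theta":[-0.37113,-0.01689,-0.31113],"qdot":[2.9567,-0.91385,-0.39044],"p_ee":[-0.15037,0.08456,0.52644],"tau":[3.22285,-3.36806,1.43428]}
{"k":14,"theta":[-0.3265,-0.03012,-0.31664],"qdot":[2.9864,-0.86603,-0.3547],"p_ee":[-0.13673,0.07442,0.53164],"tau":[2.69915,-2.91679,1.23757]}
{"k":15,"theta":[-0.2816,-0.04265,-0.32164],"qdot":[2.99287,-0.82244,-0.32188],"p_ee":[-0.1226,0.06475,0.5363],"tau":[2.21799,-2.49218,1.05573]}
{"k":16,"theta":[-0.23675,-0.05454,-0.32616],"qdot":[2.97919,-0.78237,-0.2922],"p_ee":[-0.10808,0.05565,0.54041],"tau":[1.77548,-2.09331,0.88767]}
{"k":17,"theta":[-0.19223,-0.06585,-0.33025],"qdot":[2.9483,-0.74496,-0.26586],"p_ee":[-0.0933,0.04716,0.54393],"tau":[1.3685,-1.71963,0.73262]}
{"k":18,"theta":[-0.14828,-0.07661,-0.33398],"qdot":[2.90296,-0.70937,-0.24299],"p_ee":[-0.07838,0.03933,0.54688],"tau":[0.9945,-1.37085,0.59003]}
{"k":19,"theta":[-0.10509,-0.08684,-0.33739],"qdot":[2.84566,-0.67482,-0.22361],"p_ee":[-0.06342,0.0322,0.54926],"tau":[0.65138,-1.04676,0.4595]}
{"k":20,"theta":[-0.06285,-0.09655,-0.34054],"qdot":[2.77862,-0.64064,-0.20767],"p_ee":[-0.04853,0.02575,0.55109],"tau":[0.33739,-0.74719,0.34071]}
{"k":21,"theta":[-0.02166,-0.10576,-0.34347],"qdot":[2.70382,-0.60627,-0.19503],"p_ee":[-0.03383,0.02,0.55241],"tau":[0.05104,-0.47194,0.23338]}
{"k":22,"theta":[0.01835,-0.11445,-0.34624],"qdot":[2.62298,-0.57131,-0.18547],"p_ee":[-0.01939,0.01492,0.55324],"tau":[-0.20891,-0.22076,0.13722]}
{"k":23,"theta":[0.05711,-0.12261,-0.34889],"qdot":[2.53762,-0.53547,-0.17877],"p_ee":[-0.0053,0.01049,0.55363],"tau":[-0.4435,0.00663,0.05196]}
{"k":24,"theta":[0.09457,-0.13024,-0.35146],"qdot":[2.44906,-0.49858,-0.17467],"p_ee":[0.00837,0.00666,0.55362],"tau":[-0.65356,0.21056,-0.02269]}
{"k":25,"theta":[0.13068,-0.13731,-0.35399],"qdot":[2.35847,-0.46057,-0.17298],"p_ee":[0.02156,0.0034,0.55327],"tau":[-0.83973,0.39136,-0.08705]}
{"k":26,"theta":[0.16541,-0.14382,-0.35652],"qdot":[2.26692,-0.42143,-0.17354],"p_ee":[0.03421,0.00067,0.5526],"tau":[-1.00256,0.54941,-0.1414]}
{"k":27,"theta":[0.19877,-0.14974,-0.35908],"qdot":[2.17542,-0.3812,-0.17627],"p_ee":[0.0463,-0.00159,0.55168],"tau":[-1.14249,0.68511,-0.18609]}
{"k":28,"theta":[0.23076,-0.15506,-0.36169],"qdot":[2.08491,-0.33996,-0.18115],"p_ee":[0.05779,-0.00342,0.55054],"tau":[-1.26001,0.79895,-0.22144]}
{"k":29,"theta":[0.26139,-0.15976,-0.36441],"qdot":[1.99632,-0.2978,-0.18825],"p_ee":[0.06867,-0.00487,0.54923],"tau":[-1.3557,0.8915,-0.24779]}
{"k":30,"theta":[0.29072,-0.16384,-0.36725],"qdot":[1.9105,-0.25482,-0.19769],"p_ee":[0.07892,-0.00598,0.54779],"tau":[-1.43038,0.96348,-0.26553]}
{"k":31,"theta":[0.31877,-0.16728,-0.37026],"qdot":[1.82826,-0.21116,-0.2096],"p_ee":[0.08854,-0.00682,0.54624],"tau":[-1.48518,1.01582,-0.27506]}
{"k":32,"theta":[0.34562,-0.17008,-0.37347],"qdot":[1.75029,-0.16697,-0.22408],"p_ee":[0.09753,-0.0074,0.54463],"tau":[-1.52159,1.04968,-0.27684]}
{"k":33,"theta":[0.37133,-0.17222,-0.37693],"qdot":[1.67715,-0.12246,-0.2412],"p_ee":[0.10592,-0.00779,0.54298],"tau":[-1.54158,1.06653,-0.27138]}
{"k":34,"theta":[0.39597,-0.1737,-0.38067],"qdot":[1.6092,-0.07791,-0.26089],"p_ee":[0.1137,-0.00802,0.54131],"tau":[-1.54754,1.0681,-0.25928]}
{"k":35,"theta":[0.41963,-0.17453,-0.38472],"qdot":[1.54594,-0.03478,-0.28356],"p_ee":[0.12091,-0.00811,0.53964]}


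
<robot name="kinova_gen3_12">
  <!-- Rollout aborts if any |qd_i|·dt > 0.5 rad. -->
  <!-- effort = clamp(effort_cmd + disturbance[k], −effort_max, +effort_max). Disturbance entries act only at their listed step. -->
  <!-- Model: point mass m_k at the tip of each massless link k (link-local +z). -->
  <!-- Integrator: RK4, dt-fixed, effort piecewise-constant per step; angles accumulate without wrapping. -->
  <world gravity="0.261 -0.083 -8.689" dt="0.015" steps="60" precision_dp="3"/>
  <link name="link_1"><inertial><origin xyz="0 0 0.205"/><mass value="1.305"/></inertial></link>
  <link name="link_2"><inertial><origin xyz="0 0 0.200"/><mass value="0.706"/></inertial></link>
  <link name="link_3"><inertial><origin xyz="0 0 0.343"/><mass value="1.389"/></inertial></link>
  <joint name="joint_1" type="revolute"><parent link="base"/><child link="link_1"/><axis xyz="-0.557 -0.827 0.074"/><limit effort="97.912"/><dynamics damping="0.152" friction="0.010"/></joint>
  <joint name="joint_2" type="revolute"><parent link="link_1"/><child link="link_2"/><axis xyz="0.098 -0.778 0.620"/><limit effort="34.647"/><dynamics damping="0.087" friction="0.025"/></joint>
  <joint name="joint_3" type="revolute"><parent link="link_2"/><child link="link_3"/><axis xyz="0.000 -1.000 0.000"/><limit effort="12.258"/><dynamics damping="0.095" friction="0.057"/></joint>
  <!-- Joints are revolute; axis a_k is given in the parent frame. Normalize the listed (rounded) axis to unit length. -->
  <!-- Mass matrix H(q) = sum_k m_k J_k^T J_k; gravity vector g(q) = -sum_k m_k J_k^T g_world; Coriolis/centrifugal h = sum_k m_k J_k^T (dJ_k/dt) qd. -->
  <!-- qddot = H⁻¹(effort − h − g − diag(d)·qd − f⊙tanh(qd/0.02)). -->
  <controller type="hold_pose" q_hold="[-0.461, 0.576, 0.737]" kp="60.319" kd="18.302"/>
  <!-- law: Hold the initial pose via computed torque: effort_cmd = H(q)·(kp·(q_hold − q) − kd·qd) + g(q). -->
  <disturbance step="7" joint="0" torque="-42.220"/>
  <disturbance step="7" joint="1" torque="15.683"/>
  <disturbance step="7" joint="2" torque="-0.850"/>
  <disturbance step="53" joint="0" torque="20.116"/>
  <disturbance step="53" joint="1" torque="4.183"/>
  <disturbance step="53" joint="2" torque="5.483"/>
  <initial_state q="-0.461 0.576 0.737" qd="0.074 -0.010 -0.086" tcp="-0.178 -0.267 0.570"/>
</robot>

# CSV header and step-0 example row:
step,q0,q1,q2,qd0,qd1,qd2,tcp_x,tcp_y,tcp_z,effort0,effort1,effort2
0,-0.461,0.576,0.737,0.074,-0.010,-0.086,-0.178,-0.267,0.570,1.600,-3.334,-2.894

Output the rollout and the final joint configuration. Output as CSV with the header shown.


step,q0,q1,q2,qd0,qd1,qd2,tcp_x,tcp_y,tcp_z,effort0,effort1,effort2
1,-0.460,0.576,0.736,0.049,-0.020,-0.039,-0.178,-0.266,0.570,1.714,-3.379,-2.929
2,-0.459,0.575,0.736,0.032,-0.022,-0.011,-0.178,-0.266,0.571,1.803,-3.415,-2.953
3,-0.459,0.575,0.736,0.021,-0.016,-0.004,-0.179,-0.266,0.571,1.872,-3.442,-2.963
4,-0.459,0.575,0.736,0.013,-0.010,-0.002,-0.179,-0.266,0.571,1.925,-3.462,-2.967
5,-0.459,0.575,0.736,0.007,-0.005,-0.001,-0.179,-0.266,0.571,1.966,-3.476,-2.970
6,-0.459,0.575,0.736,0.003,-0.002,0.000,-0.179,-0.266,0.571,1.997,-3.486,-2.971
7,-0.459,0.575,0.736,0.000,0.000,0.001,-0.179,-0.266,0.571,-40.199,12.191,-3.822
8,-0.467,0.592,0.725,-1.176,2.254,-1.481,-0.177,-0.272,0.569,13.982,-7.906,-2.757
9,-0.483,0.620,0.706,-0.851,1.569,-1.014,-0.174,-0.282,0.565,11.352,-6.888,-2.844
10,-0.494,0.640,0.693,-0.604,1.050,-0.649,-0.171,-0.289,0.562,9.305,-6.108,-2.901
11,-0.501,0.653,0.686,-0.415,0.662,-0.377,-0.170,-0.294,0.561,7.711,-5.511,-2.938
12,-0.506,0.661,0.681,-0.271,0.377,-0.179,-0.169,-0.297,0.559,6.472,-5.052,-2.959
13,-0.510,0.665,0.680,-0.160,0.170,-0.040,-0.168,-0.299,0.558,5.508,-4.699,-2.971
14,-0.511,0.666,0.680,-0.073,0.037,0.030,-0.168,-0.299,0.558,4.758,-4.426,-2.962
15,-0.512,0.666,0.680,-0.003,-0.038,0.045,-0.168,-0.300,0.558,4.176,-4.223,-2.938
16,-0.511,0.665,0.681,0.049,-0.086,0.048,-0.168,-0.299,0.558,3.729,-4.071,-2.919
17,-0.510,0.664,0.682,0.086,-0.119,0.048,-0.168,-0.299,0.558,3.381,-3.954,-2.904
18,-0.509,0.662,0.683,0.112,-0.142,0.048,-0.168,-0.298,0.558,3.111,-3.864,-2.893
19,-0.507,0.660,0.683,0.129,-0.156,0.047,-0.168,-0.297,0.559,2.900,-3.794,-2.884
20,-0.505,0.657,0.684,0.140,-0.165,0.045,-0.169,-0.296,0.560,2.736,-3.740,-2.878
21,-0.503,0.655,0.685,0.146,-0.168,0.043,-0.169,-0.295,0.560,2.607,-3.698,-2.874
22,-0.501,0.652,0.685,0.148,-0.169,0.041,-0.170,-0.294,0.561,2.507,-3.666,-2.871
23,-0.499,0.650,0.686,0.148,-0.168,0.040,-0.170,-0.293,0.561,2.428,-3.641,-2.869
24,-0.496,0.647,0.686,0.146,-0.164,0.039,-0.170,-0.291,0.562,2.366,-3.622,-2.869
25,-0.494,0.645,0.687,0.142,-0.160,0.037,-0.171,-0.290,0.563,2.317,-3.608,-2.869
26,-0.492,0.642,0.688,0.138,-0.155,0.036,-0.171,-0.289,0.563,2.279,-3.597,-2.869
27,-0.490,0.640,0.688,0.132,-0.149,0.035,-0.172,-0.288,0.564,2.248,-3.589,-2.870
28,-0.488,0.638,0.689,0.127,-0.143,0.035,-0.172,-0.287,0.564,2.224,-3.582,-2.871
29,-0.486,0.636,0.689,0.121,-0.137,0.034,-0.172,-0.286,0.565,2.204,-3.578,-2.873
30,-0.485,0.634,0.690,0.115,-0.131,0.033,-0.173,-0.285,0.565,2.189,-3.574,-2.874
31,-0.483,0.632,0.690,0.109,-0.125,0.032,-0.173,-0.285,0.566,2.176,-3.572,-2.876
32,-0.481,0.630,0.691,0.103,-0.119,0.032,-0.173,-0.284,0.566,2.166,-3.570,-2.877
33,-0.480,0.628,0.691,0.097,-0.113,0.031,-0.174,-0.283,0.567,2.157,-3.568,-2.879
34,-0.478,0.627,0.691,0.092,-0.108,0.031,-0.174,-0.282,0.567,2.150,-3.567,-2.881
35,-0.477,0.625,0.692,0.086,-0.102,0.030,-0.174,-0.282,0.567,2.145,-3.567,-2.882
36,-0.476,0.624,0.692,0.081,-0.097,0.030,-0.175,-0.281,0.568,2.140,-3.566,-2.884
37,-0.475,0.622,0.693,0.076,-0.092,0.029,-0.175,-0.280,0.568,2.136,-3.566,-2.885
38,-0.474,0.621,0.693,0.072,-0.088,0.029,-0.175,-0.280,0.568,2.133,-3.566,-2.886
39,-0.472,0.619,0.694,0.067,-0.083,0.028,-0.175,-0.279,0.569,2.130,-3.565,-2.888
40,-0.471,0.618,0.694,0.063,-0.079,0.028,-0.175,-0.279,0.569,2.127,-3.565,-2.889
41,-0.471,0.617,0.695,0.059,-0.075,0.027,-0.176,-0.278,0.569,2.125,-3.565,-2.890
42,-0.470,0.616,0.695,0.056,-0.071,0.027,-0.176,-0.278,0.569,2.124,-3.565,-2.892
43,-0.469,0.615,0.695,0.052,-0.068,0.026,-0.176,-0.277,0.570,2.122,-3.565,-2.893
44,-0.468,0.614,0.696,0.049,-0.064,0.026,-0.176,-0.277,0.570,2.121,-3.565,-2.894
45,-0.467,0.613,0.696,0.046,-0.061,0.025,-0.176,-0.276,0.570,2.119,-3.565,-2.895
46,-0.467,0.612,0.696,0.043,-0.058,0.025,-0.176,-0.276,0.570,2.118,-3.565,-2.896
47,-0.466,0.611,0.697,0.040,-0.055,0.025,-0.176,-0.276,0.570,2.117,-3.565,-2.897
48,-0.466,0.610,0.697,0.038,-0.053,0.024,-0.177,-0.275,0.570,2.116,-3.565,-2.898
49,-0.465,0.610,0.698,0.035,-0.050,0.024,-0.177,-0.275,0.570,2.115,-3.564,-2.899
50,-0.465,0.609,0.698,0.033,-0.048,0.023,-0.177,-0.275,0.571,2.114,-3.564,-2.900
51,-0.464,0.608,0.698,0.031,-0.046,0.023,-0.177,-0.274,0.571,2.114,-3.564,-2.900
52,-0.464,0.608,0.699,0.029,-0.044,0.023,-0.177,-0.274,0.571,2.113,-3.564,-2.901
53,-0.463,0.607,0.699,0.027,-0.042,0.022,-0.177,-0.274,0.571,22.228,0.619,2.581
54,-0.459,0.606,0.699,0.552,-0.037,0.026,-0.179,-0.272,0.571,-3.583,-4.743,-4.450
55,-0.452,0.606,0.700,0.402,-0.037,0.023,-0.182,-0.270,0.571,-2.331,-4.471,-4.099
56,-0.447,0.605,0.700,0.286,-0.037,0.022,-0.184,-0.268,0.571,-1.356,-4.267,-3.832
57,-0.443,0.605,0.700,0.198,-0.036,0.022,-0.186,-0.267,0.571,-0.596,-4.110,-3.625
58,-0.440,0.604,0.701,0.130,-0.035,0.022,-0.187,-0.266,0.571,-0.005,-3.990,-3.466
59,-0.439,0.604,0.701,0.079,-0.033,0.021,-0.188,-0.266,0.571,0.456,-3.896,-3.342
60,-0.438,0.603,0.701,0.041,-0.031,0.021,-0.188,-0.265,0.571,,,
# final q (rad): -0.438 0.603 0.701


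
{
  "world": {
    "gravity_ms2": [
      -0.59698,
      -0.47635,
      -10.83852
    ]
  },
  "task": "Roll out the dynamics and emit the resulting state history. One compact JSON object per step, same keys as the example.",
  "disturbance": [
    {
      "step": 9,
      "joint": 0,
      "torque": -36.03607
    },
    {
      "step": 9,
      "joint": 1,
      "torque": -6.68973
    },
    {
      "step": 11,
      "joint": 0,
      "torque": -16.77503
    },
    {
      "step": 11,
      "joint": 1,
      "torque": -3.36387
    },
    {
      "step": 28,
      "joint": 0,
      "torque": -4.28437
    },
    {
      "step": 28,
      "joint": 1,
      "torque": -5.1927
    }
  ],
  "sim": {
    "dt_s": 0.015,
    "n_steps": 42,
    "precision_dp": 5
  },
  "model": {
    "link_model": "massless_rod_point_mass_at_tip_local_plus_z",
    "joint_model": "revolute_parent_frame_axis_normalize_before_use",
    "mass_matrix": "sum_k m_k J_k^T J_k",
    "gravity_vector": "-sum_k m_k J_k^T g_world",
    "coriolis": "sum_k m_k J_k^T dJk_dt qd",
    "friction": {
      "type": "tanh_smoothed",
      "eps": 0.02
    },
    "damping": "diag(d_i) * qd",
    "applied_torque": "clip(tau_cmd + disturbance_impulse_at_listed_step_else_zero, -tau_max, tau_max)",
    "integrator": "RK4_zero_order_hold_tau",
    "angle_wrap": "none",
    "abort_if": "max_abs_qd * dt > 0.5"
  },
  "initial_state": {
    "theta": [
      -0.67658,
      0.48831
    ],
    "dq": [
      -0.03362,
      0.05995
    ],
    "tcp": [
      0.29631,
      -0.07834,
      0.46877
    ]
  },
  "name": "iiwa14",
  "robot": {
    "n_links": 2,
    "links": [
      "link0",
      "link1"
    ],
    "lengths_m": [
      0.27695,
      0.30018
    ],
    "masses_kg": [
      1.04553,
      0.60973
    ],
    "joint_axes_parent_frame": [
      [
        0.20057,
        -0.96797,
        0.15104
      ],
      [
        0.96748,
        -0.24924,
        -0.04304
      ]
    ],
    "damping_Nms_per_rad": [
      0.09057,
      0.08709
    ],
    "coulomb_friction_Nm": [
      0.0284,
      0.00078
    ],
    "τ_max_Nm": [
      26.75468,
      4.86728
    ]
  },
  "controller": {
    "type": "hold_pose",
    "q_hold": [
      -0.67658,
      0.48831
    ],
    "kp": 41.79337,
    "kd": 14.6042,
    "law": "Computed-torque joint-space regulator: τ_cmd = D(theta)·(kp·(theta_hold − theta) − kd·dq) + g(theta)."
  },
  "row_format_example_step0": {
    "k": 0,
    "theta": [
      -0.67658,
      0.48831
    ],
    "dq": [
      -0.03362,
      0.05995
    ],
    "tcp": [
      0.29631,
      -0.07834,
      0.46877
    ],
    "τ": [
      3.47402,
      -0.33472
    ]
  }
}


{"k":1,"theta":[-0.67701,0.48909],"dq":[-0.02399,0.0436],"tcp":[0.29638,-0.07852,0.46863],"\u03c4":[3.45484,-0.32964]}
{"k":2,"theta":[-0.67732,0.48964],"dq":[-0.01657,0.03098],"tcp":[0.29642,-0.07864,0.46854],"\u03c4":[3.43974,-0.32565]}
{"k":3,"theta":[-0.67752,0.49004],"dq":[-0.01103,0.0214],"tcp":[0.29645,-0.07873,0.46847],"\u03c4":[3.42831,-0.32252]}
{"k":4,"theta":[-0.67766,0.4903],"dq":[-0.00699,0.01425],"tcp":[0.29647,-0.07879,0.46843],"\u03c4":[3.41995,-0.32007]}
{"k":5,"theta":[-0.67774,0.49048],"dq":[-0.00412,0.00897],"tcp":[0.29648,-0.07883,0.4684],"\u03c4":[3.41398,-0.31815]}
{"k":6,"theta":[-0.67779,0.49058],"dq":[-0.00211,0.00511],"tcp":[0.29649,-0.07886,0.46838],"\u03c4":[3.40977,-0.31665]}
{"k":7,"theta":[-0.67781,0.49064],"dq":[-0.00072,0.0023],"tcp":[0.29649,-0.07887,0.46838],"\u03c4":[3.40681,-0.31548]}
{"k":8,"theta":[-0.67781,0.49065],"dq":[0.00024,0.00027],"tcp":[0.29648,-0.07888,0.46837],"\u03c4":[3.40473,-0.31455]}
{"k":9,"theta":[-0.6778,0.49065],"dq":[0.00089,-0.00119],"tcp":[0.29648,-0.07888,0.46838],"\u03c4":[-26.75468,-4.86728]}
{"k":10,"theta":[-0.69214,0.49303],"dq":[-1.91036,0.30659],"tcp":[0.30241,-0.07879,0.46438],"\u03c4":[10.20718,0.73845]}
{"k":11,"theta":[-0.71745,0.4966],"dq":[-1.4657,0.17361],"tcp":[0.31283,-0.07853,0.45717],"\u03c4":[-7.68449,-2.74543]}
{"k":12,"theta":[-0.74435,0.49784],"dq":[-2.12122,-0.0155],"tcp":[0.32412,-0.07769,0.44927],"\u03c4":[11.9495,1.28447]}
{"k":13,"theta":[-0.77219,0.49703],"dq":[-1.59323,-0.08742],"tcp":[0.33592,-0.07639,0.44082],"\u03c4":[10.55833,1.08738]}
{"k":14,"theta":[-0.7929,0.49549],"dq":[-1.17013,-0.11378],"tcp":[0.3447,-0.07525,0.43432],"\u03c4":[9.40041,0.90284]}
{"k":15,"theta":[-0.8079,0.49376],"dq":[-0.83135,-0.11558],"tcp":[0.35109,-0.0743,0.4295],"\u03c4":[8.43663,0.73644]}
{"k":16,"theta":[-0.81833,0.4921],"dq":[-0.56051,-0.10533],"tcp":[0.35556,-0.07355,0.42609],"\u03c4":[7.63427,0.58998]}
{"k":17,"theta":[-0.82511,0.49063],"dq":[-0.34452,-0.09025],"tcp":[0.35852,-0.07297,0.42384],"\u03c4":[6.96602,0.46312]}
{"k":18,"theta":[-0.82899,0.48939],"dq":[-0.17293,-0.07427],"tcp":[0.36027,-0.07254,0.42254],"\u03c4":[6.40916,0.35443]}
{"k":19,"theta":[-0.83057,0.48839],"dq":[-0.03737,-0.05939],"tcp":[0.36106,-0.07224,0.42201],"\u03c4":[5.94484,0.26196]}
{"k":20,"theta":[-0.83034,0.48761],"dq":[0.06602,-0.04408],"tcp":[0.3611,-0.07205,0.42208],"\u03c4":[5.56635,0.18366]}
{"k":21,"theta":[-0.82876,0.48705],"dq":[0.14514,-0.0306],"tcp":[0.36056,-0.07195,0.42261],"\u03c4":[5.25379,0.11755]}
{"k":22,"theta":[-0.82613,0.48667],"dq":[0.20576,-0.0199],"tcp":[0.35957,-0.07194,0.42349],"\u03c4":[4.99229,0.06178]}
{"k":23,"theta":[-0.8227,0.48643],"dq":[0.25135,-0.0116],"tcp":[0.35824,-0.07199,0.42463],"\u03c4":[4.77322,0.01472]}
{"k":24,"theta":[-0.81868,0.48631],"dq":[0.28476,-0.00529],"tcp":[0.35665,-0.07208,0.42596],"\u03c4":[4.5894,-0.02505]}
{"k":25,"theta":[-0.81424,0.48626],"dq":[0.3083,-0.00056],"tcp":[0.35487,-0.07221,0.42743],"\u03c4":[4.4349,-0.05873]}
{"k":26,"theta":[-0.8095,0.48628],"dq":[0.3239,0.00293],"tcp":[0.35296,-0.07237,0.42898],"\u03c4":[4.30477,-0.08735]}
{"k":27,"theta":[-0.80457,0.48634],"dq":[0.33311,0.00547],"tcp":[0.35095,-0.07255,0.43059],"\u03c4":[4.19493,-0.11176]}
{"k":28,"theta":[-0.79954,0.48644],"dq":[0.33723,0.0073],"tcp":[0.34889,-0.07274,0.43222],"\u03c4":[-0.18239,-4.86728]}
{"k":29,"theta":[-0.79471,0.4771],"dq":[0.30562,-1.24622],"tcp":[0.34842,-0.07055,0.43379],"\u03c4":[5.00129,0.91227]}
{"k":30,"theta":[-0.79016,0.46076],"dq":[0.30199,-0.93517],"tcp":[0.34916,-0.06655,0.43524],"\u03c4":[4.79356,0.71361]}
{"k":31,"theta":[-0.78566,0.44859],"dq":[0.29825,-0.68931],"tcp":[0.34921,-0.06359,0.43666],"\u03c4":[4.61489,0.55146]}
{"k":32,"theta":[-0.78122,0.43972],"dq":[0.29407,-0.49543],"tcp":[0.34874,-0.06147,0.43806],"\u03c4":[4.46149,0.41883]}
{"k":33,"theta":[-0.77685,0.43344],"dq":[0.28926,-0.34301],"tcp":[0.34789,-0.06,0.43944],"\u03c4":[4.32994,0.31009]}
{"k":34,"theta":[-0.77256,0.42919],"dq":[0.28374,-0.2236],"tcp":[0.34674,-0.05906,0.4408],"\u03c4":[4.21719,0.2207]}
{"k":35,"theta":[-0.76835,0.42654],"dq":[0.2775,-0.13047],"tcp":[0.34538,-0.05853,0.44215],"\u03c4":[4.12058,0.14699]}
{"k":36,"theta":[-0.76424,0.42513],"dq":[0.27059,-0.05824],"tcp":[0.34387,-0.05831,0.44346],"\u03c4":[4.03777,0.08601]}
{"k":37,"theta":[-0.76024,0.42467],"dq":[0.26309,-0.00266],"tcp":[0.34226,-0.05834,0.44474],"\u03c4":[3.96673,0.03541]}
{"k":38,"theta":[-0.75636,0.42495],"dq":[0.25515,0.0394],"tcp":[0.34057,-0.05856,0.44598],"\u03c4":[3.90573,-0.00652]}
{"k":39,"theta":[-0.75259,0.42578],"dq":[0.24681,0.07104],"tcp":[0.33886,-0.05892,0.44718],"\u03c4":[3.85327,-0.04159]}
{"k":40,"theta":[-0.74896,0.42702],"dq":[0.23814,0.09452],"tcp":[0.33713,-0.05938,0.44833],"\u03c4":[3.80808,-0.07109]}
{"k":41,"theta":[-0.74545,0.42857],"dq":[0.22925,0.11157],"tcp":[0.3354,-0.05992,0.44943],"\u03c4":[3.76907,-0.09605]}
{"k":42,"theta":[-0.74208,0.43033],"dq":[0.22023,0.12355],"tcp":[0.3337,-0.06051,0.45048]}


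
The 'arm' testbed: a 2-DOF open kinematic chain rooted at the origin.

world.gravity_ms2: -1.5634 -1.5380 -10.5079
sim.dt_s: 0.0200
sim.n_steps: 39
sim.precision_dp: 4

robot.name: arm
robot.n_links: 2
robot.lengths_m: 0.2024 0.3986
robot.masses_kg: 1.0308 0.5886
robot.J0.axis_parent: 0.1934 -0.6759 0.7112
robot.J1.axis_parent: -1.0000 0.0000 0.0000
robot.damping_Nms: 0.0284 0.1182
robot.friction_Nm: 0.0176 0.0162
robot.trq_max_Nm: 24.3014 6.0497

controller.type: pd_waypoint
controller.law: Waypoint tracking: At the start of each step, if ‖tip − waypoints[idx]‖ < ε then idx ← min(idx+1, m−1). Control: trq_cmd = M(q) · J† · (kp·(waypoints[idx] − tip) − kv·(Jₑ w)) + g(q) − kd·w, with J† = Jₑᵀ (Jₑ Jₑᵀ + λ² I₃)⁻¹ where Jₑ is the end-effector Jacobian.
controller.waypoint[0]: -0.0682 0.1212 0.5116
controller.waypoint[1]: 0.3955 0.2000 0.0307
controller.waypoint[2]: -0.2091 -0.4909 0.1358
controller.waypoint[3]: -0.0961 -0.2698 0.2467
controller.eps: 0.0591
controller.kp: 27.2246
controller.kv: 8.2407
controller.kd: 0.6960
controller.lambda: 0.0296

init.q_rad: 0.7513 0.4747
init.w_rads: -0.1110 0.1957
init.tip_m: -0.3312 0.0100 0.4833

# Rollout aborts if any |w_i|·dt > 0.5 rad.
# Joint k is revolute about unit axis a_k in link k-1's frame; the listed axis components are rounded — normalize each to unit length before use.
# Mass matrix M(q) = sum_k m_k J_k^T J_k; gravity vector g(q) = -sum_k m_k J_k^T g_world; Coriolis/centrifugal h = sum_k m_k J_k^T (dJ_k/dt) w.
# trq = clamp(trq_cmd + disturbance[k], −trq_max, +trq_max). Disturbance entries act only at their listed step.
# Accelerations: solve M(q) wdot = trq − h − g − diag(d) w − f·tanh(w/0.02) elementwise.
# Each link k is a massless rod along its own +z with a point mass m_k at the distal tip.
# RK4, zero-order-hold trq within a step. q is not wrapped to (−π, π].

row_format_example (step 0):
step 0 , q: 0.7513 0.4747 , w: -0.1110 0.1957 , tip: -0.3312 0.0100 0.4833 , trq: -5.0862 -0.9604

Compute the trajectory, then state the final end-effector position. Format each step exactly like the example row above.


step 1 , q: 0.7466 0.4774 , w: -0.3591 0.0758 , tip: -0.3299 0.0125 0.4839 , trq: -4.5464 -0.8473
step 2 , q: 0.7376 0.4782 , w: -0.5410 0.0031 , tip: -0.3269 0.0157 0.4858 , trq: -4.1138 -0.7818
step 3 , q: 0.7255 0.4779 , w: -0.6721 -0.0341 , tip: -0.3228 0.0195 0.4884 , trq: -3.7651 -0.7531
step 4 , q: 0.7111 0.4770 , w: -0.7647 -0.0519 , tip: -0.3177 0.0238 0.4916 , trq: -3.4812 -0.7426
step 5 , q: 0.6952 0.4759 , w: -0.8282 -0.0588 , tip: -0.3120 0.0285 0.4951 , trq: -3.2480 -0.7409
step 6 , q: 0.6782 0.4747 , w: -0.8691 -0.0593 , tip: -0.3058 0.0335 0.4987 , trq: -3.0546 -0.7439
step 7 , q: 0.6606 0.4736 , w: -0.8926 -0.0561 , tip: -0.2993 0.0386 0.5024 , trq: -2.8927 -0.7490
step 8 , q: 0.6427 0.4725 , w: -0.9029 -0.0511 , tip: -0.2925 0.0437 0.5060 , trq: -2.7556 -0.7546
step 9 , q: 0.6246 0.4715 , w: -0.9028 -0.0454 , tip: -0.2856 0.0489 0.5095 , trq: -2.6384 -0.7600
step 10 , q: 0.6067 0.4707 , w: -0.8951 -0.0397 , tip: -0.2787 0.0539 0.5129 , trq: -2.5370 -0.7646
step 11 , q: 0.5889 0.4700 , w: -0.8814 -0.0344 , tip: -0.2718 0.0589 0.5161 , trq: -2.4484 -0.7683
step 12 , q: 0.5715 0.4693 , w: -0.8633 -0.0297 , tip: -0.2648 0.0638 0.5192 , trq: -2.3703 -0.7710
step 13 , q: 0.5544 0.4688 , w: -0.8419 -0.0257 , tip: -0.2580 0.0684 0.5221 , trq: -2.3007 -0.7727
step 14 , q: 0.5378 0.4683 , w: -0.8183 -0.0225 , tip: -0.2513 0.0730 0.5248 , trq: -2.2381 -0.7735
step 15 , q: 0.5217 0.4679 , w: -0.7930 -0.0199 , tip: -0.2446 0.0773 0.5273 , trq: -2.1814 -0.7736
step 16 , q: 0.5061 0.4675 , w: -0.7667 -0.0180 , tip: -0.2382 0.0814 0.5297 , trq: -2.1297 -0.7731
step 17 , q: 0.4911 0.4672 , w: -0.7398 -0.0165 , tip: -0.2318 0.0854 0.5319 , trq: -2.0822 -0.7721
step 18 , q: 0.4766 0.4669 , w: -0.7126 -0.0154 , tip: -0.2257 0.0891 0.5339 , trq: -2.0383 -0.7708
step 19 , q: 0.4626 0.4666 , w: -0.6855 -0.0147 , tip: -0.2197 0.0927 0.5358 , trq: -1.9976 -0.7693
step 20 , q: 0.4492 0.4663 , w: -0.6586 -0.0142 , tip: -0.2139 0.0960 0.5376 , trq: -1.9597 -0.7677
step 21 , q: 0.4363 0.4660 , w: -0.6320 -0.0139 , tip: -0.2083 0.0992 0.5392 , trq: -1.9243 -0.7660
step 22 , q: 0.4239 0.4657 , w: -0.6060 -0.0138 , tip: -0.2029 0.1022 0.5407 , trq: -1.8910 -0.7643
step 23 , q: 0.4120 0.4654 , w: -0.5806 -0.0137 , tip: -0.1977 0.1050 0.5422 , trq: -1.8597 -0.7626
step 24 , q: 0.4007 0.4652 , w: -0.5558 -0.0138 , tip: -0.1926 0.1077 0.5435 , trq: -1.8303 -0.7609
step 25 , q: 0.3898 0.4649 , w: -0.5318 -0.0140 , tip: -0.1878 0.1102 0.5447 , trq: -1.8024 -0.7593
step 26 , q: 0.3794 0.4646 , w: -0.5086 -0.0142 , tip: -0.1831 0.1126 0.5458 , trq: -1.7761 -0.7577
step 27 , q: 0.3695 0.4643 , w: -0.4861 -0.0144 , tip: -0.1786 0.1148 0.5468 , trq: -1.7512 -0.7562
step 28 , q: 0.3600 0.4640 , w: -0.4645 -0.0147 , tip: -0.1743 0.1169 0.5478 , trq: -1.7276 -0.7547
step 29 , q: 0.3509 0.4638 , w: -0.4436 -0.0149 , tip: -0.1702 0.1189 0.5487 , trq: -1.7052 -0.7533
step 30 , q: 0.3422 0.4635 , w: -0.4236 -0.0152 , tip: -0.1662 0.1207 0.5495 , trq: -1.6839 -0.7519
step 31 , q: 0.3340 0.4631 , w: -0.4043 -0.0156 , tip: -0.1624 0.1225 0.5503 , trq: -1.6637 -0.7505
step 32 , q: 0.3261 0.4628 , w: -0.3859 -0.0159 , tip: -0.1587 0.1241 0.5510 , trq: -1.6445 -0.7492
step 33 , q: 0.3185 0.4625 , w: -0.3681 -0.0162 , tip: -0.1553 0.1256 0.5517 , trq: -1.6262 -0.7479
step 34 , q: 0.3113 0.4622 , w: -0.3512 -0.0165 , tip: -0.1519 0.1270 0.5523 , trq: -1.6088 -0.7467
step 35 , q: 0.3045 0.4619 , w: -0.3349 -0.0167 , tip: -0.1487 0.1284 0.5529 , trq: -1.5923 -0.7455
step 36 , q: 0.2979 0.4615 , w: -0.3194 -0.0170 , tip: -0.1457 0.1297 0.5534 , trq: -1.5765 -0.7443
step 37 , q: 0.2917 0.4612 , w: -0.3045 -0.0173 , tip: -0.1427 0.1308 0.5539 , trq: -1.5615 -0.7431
step 38 , q: 0.2858 0.4608 , w: -0.2903 -0.0175 , tip: -0.1399 0.1319 0.5544 , trq: -1.5472 -0.7420
step 39 , q: 0.2801 0.4605 , w: -0.2767 -0.0177 , tip: -0.1373 0.1330 0.5549
final tip position (m): -0.1373 0.1330 0.5549


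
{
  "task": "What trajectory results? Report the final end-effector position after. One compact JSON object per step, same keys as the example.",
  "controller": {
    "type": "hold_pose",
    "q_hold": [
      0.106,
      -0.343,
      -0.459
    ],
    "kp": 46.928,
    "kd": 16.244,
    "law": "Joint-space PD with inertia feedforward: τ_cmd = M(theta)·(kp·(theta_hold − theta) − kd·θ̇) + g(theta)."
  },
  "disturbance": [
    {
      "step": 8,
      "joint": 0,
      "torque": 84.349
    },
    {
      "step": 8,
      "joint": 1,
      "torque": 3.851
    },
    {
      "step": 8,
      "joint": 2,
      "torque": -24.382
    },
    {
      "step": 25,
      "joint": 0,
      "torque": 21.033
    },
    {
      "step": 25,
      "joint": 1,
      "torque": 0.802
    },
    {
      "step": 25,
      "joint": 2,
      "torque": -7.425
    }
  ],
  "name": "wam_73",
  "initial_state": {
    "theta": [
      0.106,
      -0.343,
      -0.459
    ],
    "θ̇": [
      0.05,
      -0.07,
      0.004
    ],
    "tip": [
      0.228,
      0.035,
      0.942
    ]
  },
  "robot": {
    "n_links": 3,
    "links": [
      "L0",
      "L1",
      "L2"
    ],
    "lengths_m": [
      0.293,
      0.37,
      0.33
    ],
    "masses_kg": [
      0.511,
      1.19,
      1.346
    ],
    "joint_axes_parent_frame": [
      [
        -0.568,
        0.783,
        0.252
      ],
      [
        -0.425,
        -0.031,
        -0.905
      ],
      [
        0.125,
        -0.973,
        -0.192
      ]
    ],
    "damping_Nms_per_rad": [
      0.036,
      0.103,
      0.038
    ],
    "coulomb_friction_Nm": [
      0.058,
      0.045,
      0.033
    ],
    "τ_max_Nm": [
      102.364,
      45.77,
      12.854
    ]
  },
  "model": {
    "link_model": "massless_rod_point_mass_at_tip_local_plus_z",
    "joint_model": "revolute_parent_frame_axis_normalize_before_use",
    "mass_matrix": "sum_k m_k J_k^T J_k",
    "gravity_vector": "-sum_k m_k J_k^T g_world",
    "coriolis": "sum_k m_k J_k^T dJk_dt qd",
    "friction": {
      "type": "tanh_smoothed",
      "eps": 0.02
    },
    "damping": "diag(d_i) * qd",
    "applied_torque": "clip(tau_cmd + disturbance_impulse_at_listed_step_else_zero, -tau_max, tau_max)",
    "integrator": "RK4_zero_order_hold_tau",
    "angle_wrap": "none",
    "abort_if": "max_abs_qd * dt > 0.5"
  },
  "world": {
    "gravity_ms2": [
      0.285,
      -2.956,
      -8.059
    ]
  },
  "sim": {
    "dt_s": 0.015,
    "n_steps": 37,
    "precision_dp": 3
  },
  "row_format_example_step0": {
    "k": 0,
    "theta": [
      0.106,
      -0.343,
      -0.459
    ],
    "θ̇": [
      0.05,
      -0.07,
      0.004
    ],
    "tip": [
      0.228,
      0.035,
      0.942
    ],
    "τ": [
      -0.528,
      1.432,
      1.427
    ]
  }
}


{"k":1,"theta":[0.107,-0.344,-0.459],"\u03b8\u0307":[0.035,-0.039,-0.002],"tip":[0.229,0.035,0.942],"\u03c4":[-0.253,1.422,1.366]}
{"k":2,"theta":[0.107,-0.344,-0.459],"\u03b8\u0307":[0.025,-0.017,-0.005],"tip":[0.229,0.035,0.942],"\u03c4":[-0.034,1.415,1.317]}
{"k":3,"theta":[0.107,-0.344,-0.459],"\u03b8\u0307":[0.017,-0.005,-0.005],"tip":[0.229,0.035,0.942],"\u03c4":[0.142,1.414,1.276]}
{"k":4,"theta":[0.108,-0.344,-0.459],"\u03b8\u0307":[0.011,-0.001,-0.004],"tip":[0.229,0.035,0.942],"\u03c4":[0.28,1.417,1.244]}
{"k":5,"theta":[0.108,-0.344,-0.459],"\u03b8\u0307":[0.007,0.001,-0.003],"tip":[0.229,0.035,0.942],"\u03c4":[0.389,1.421,1.219]}
{"k":6,"theta":[0.108,-0.344,-0.459],"\u03b8\u0307":[0.004,0.001,-0.002],"tip":[0.23,0.035,0.942],"\u03c4":[0.474,1.425,1.199]}
{"k":7,"theta":[0.108,-0.344,-0.459],"\u03b8\u0307":[0.002,0.001,-0.001],"tip":[0.23,0.035,0.942],"\u03c4":[0.541,1.429,1.184]}
{"k":8,"theta":[0.108,-0.344,-0.459],"\u03b8\u0307":[0.0,0.001,-0.0],"tip":[0.23,0.035,0.942],"\u03c4":[84.942,5.282,-12.854]}
{"k":9,"theta":[0.116,-0.347,-0.449],"\u03b8\u0307":[1.044,-0.299,1.441],"tip":[0.233,0.038,0.942],"\u03c4":[-20.447,0.483,4.66]}
{"k":10,"theta":[0.129,-0.35,-0.43],"\u03b8\u0307":[0.78,-0.209,1.076],"tip":[0.239,0.042,0.942],"\u03c4":[-16.239,0.708,3.939]}
{"k":11,"theta":[0.14,-0.353,-0.416],"\u03b8\u0307":[0.57,-0.139,0.781],"tip":[0.243,0.046,0.942],"\u03c4":[-12.852,0.882,3.355]}
{"k":12,"theta":[0.147,-0.355,-0.406],"\u03b8\u0307":[0.403,-0.085,0.545],"tip":[0.246,0.048,0.942],"\u03c4":[-10.125,1.018,2.884]}
{"k":13,"theta":[0.152,-0.356,-0.399],"\u03b8\u0307":[0.271,-0.044,0.358],"tip":[0.248,0.05,0.942],"\u03c4":[-7.93,1.124,2.505]}
{"k":14,"theta":[0.155,-0.356,-0.395],"\u03b8\u0307":[0.168,-0.014,0.212],"tip":[0.25,0.051,0.942],"\u03c4":[-6.163,1.208,2.2]}
{"k":15,"theta":[0.157,-0.356,-0.392],"\u03b8\u0307":[0.088,0.003,0.1],"tip":[0.25,0.052,0.942],"\u03c4":[-4.742,1.28,1.957]}
{"k":16,"theta":[0.158,-0.356,-0.392],"\u03b8\u0307":[0.027,0.01,0.015],"tip":[0.251,0.052,0.942],"\u03c4":[-3.6,1.343,1.762]}
{"k":17,"theta":[0.158,-0.356,-0.392],"\u03b8\u0307":[-0.015,0.011,-0.032],"tip":[0.251,0.052,0.942],"\u03c4":[-2.692,1.393,1.595]}
{"k":18,"theta":[0.158,-0.356,-0.392],"\u03b8\u0307":[-0.044,0.01,-0.057],"tip":[0.251,0.052,0.942],"\u03c4":[-1.98,1.433,1.458]}
{"k":19,"theta":[0.157,-0.356,-0.393],"\u03b8\u0307":[-0.065,0.01,-0.075],"tip":[0.25,0.052,0.942],"\u03c4":[-1.41,1.463,1.348]}
{"k":20,"theta":[0.156,-0.355,-0.395],"\u03b8\u0307":[-0.081,0.009,-0.087],"tip":[0.25,0.051,0.942],"\u03c4":[-0.953,1.487,1.261]}
{"k":21,"theta":[0.154,-0.355,-0.396],"\u03b8\u0307":[-0.092,0.009,-0.095],"tip":[0.249,0.051,0.942],"\u03c4":[-0.588,1.504,1.192]}
{"k":22,"theta":[0.153,-0.355,-0.397],"\u03b8\u0307":[-0.099,0.009,-0.101],"tip":[0.249,0.05,0.942],"\u03c4":[-0.295,1.518,1.137]}
{"k":23,"theta":[0.151,-0.355,-0.399],"\u03b8\u0307":[-0.104,0.009,-0.104],"tip":[0.248,0.05,0.942],"\u03c4":[-0.062,1.528,1.095]}
{"k":24,"theta":[0.15,-0.355,-0.401],"\u03b8\u0307":[-0.106,0.009,-0.105],"tip":[0.247,0.049,0.942],"\u03c4":[0.124,1.535,1.062]}
{"k":25,"theta":[0.148,-0.355,-0.402],"\u03b8\u0307":[-0.107,0.008,-0.104],"tip":[0.246,0.048,0.942],"\u03c4":[21.305,2.343,-6.389]}
{"k":26,"theta":[0.147,-0.355,-0.41],"\u03b8\u0307":[-0.113,0.019,-0.91],"tip":[0.247,0.049,0.941],"\u03c4":[-4.864,1.335,2.88]}
{"k":27,"theta":[0.145,-0.354,-0.422],"\u03b8\u0307":[-0.108,0.013,-0.7],"tip":[0.248,0.05,0.94],"\u03c4":[-3.723,1.359,2.51]}
{"k":28,"theta":[0.143,-0.354,-0.431],"\u03b8\u0307":[-0.103,0.01,-0.535],"tip":[0.249,0.05,0.939],"\u03c4":[-2.807,1.378,2.213]}
{"k":29,"theta":[0.142,-0.354,-0.438],"\u03b8\u0307":[-0.099,0.009,-0.406],"tip":[0.25,0.051,0.938],"\u03c4":[-2.071,1.393,1.976]}
{"k":30,"theta":[0.14,-0.354,-0.443],"\u03b8\u0307":[-0.096,0.008,-0.305],"tip":[0.25,0.051,0.938],"\u03c4":[-1.481,1.407,1.785]}
{"k":31,"theta":[0.139,-0.354,-0.447],"\u03b8\u0307":[-0.092,0.008,-0.225],"tip":[0.25,0.051,0.937],"\u03c4":[-1.009,1.418,1.632]}
{"k":32,"theta":[0.138,-0.354,-0.45],"\u03b8\u0307":[-0.089,0.007,-0.163],"tip":[0.25,0.05,0.937],"\u03c4":[-0.631,1.427,1.51]}
{"k":33,"theta":[0.136,-0.354,-0.452],"\u03b8\u0307":[-0.085,0.007,-0.114],"tip":[0.249,0.05,0.937],"\u03c4":[-0.329,1.435,1.412]}
{"k":34,"theta":[0.135,-0.353,-0.454],"\u03b8\u0307":[-0.082,0.007,-0.076],"tip":[0.248,0.049,0.937],"\u03c4":[-0.087,1.442,1.333]}
{"k":35,"theta":[0.134,-0.353,-0.455],"\u03b8\u0307":[-0.078,0.007,-0.047],"tip":[0.248,0.049,0.937],"\u03c4":[0.105,1.448,1.271]}
{"k":36,"theta":[0.133,-0.353,-0.455],"\u03b8\u0307":[-0.075,0.006,-0.024],"tip":[0.247,0.048,0.937],"\u03c4":[0.257,1.453,1.221]}
{"k":37,"theta":[0.132,-0.353,-0.455],"\u03b8\u0307":[-0.072,0.006,-0.01],"tip":[0.246,0.048,0.938]}
{"summary": "final tip position (m): 0.246 0.048 0.938"}


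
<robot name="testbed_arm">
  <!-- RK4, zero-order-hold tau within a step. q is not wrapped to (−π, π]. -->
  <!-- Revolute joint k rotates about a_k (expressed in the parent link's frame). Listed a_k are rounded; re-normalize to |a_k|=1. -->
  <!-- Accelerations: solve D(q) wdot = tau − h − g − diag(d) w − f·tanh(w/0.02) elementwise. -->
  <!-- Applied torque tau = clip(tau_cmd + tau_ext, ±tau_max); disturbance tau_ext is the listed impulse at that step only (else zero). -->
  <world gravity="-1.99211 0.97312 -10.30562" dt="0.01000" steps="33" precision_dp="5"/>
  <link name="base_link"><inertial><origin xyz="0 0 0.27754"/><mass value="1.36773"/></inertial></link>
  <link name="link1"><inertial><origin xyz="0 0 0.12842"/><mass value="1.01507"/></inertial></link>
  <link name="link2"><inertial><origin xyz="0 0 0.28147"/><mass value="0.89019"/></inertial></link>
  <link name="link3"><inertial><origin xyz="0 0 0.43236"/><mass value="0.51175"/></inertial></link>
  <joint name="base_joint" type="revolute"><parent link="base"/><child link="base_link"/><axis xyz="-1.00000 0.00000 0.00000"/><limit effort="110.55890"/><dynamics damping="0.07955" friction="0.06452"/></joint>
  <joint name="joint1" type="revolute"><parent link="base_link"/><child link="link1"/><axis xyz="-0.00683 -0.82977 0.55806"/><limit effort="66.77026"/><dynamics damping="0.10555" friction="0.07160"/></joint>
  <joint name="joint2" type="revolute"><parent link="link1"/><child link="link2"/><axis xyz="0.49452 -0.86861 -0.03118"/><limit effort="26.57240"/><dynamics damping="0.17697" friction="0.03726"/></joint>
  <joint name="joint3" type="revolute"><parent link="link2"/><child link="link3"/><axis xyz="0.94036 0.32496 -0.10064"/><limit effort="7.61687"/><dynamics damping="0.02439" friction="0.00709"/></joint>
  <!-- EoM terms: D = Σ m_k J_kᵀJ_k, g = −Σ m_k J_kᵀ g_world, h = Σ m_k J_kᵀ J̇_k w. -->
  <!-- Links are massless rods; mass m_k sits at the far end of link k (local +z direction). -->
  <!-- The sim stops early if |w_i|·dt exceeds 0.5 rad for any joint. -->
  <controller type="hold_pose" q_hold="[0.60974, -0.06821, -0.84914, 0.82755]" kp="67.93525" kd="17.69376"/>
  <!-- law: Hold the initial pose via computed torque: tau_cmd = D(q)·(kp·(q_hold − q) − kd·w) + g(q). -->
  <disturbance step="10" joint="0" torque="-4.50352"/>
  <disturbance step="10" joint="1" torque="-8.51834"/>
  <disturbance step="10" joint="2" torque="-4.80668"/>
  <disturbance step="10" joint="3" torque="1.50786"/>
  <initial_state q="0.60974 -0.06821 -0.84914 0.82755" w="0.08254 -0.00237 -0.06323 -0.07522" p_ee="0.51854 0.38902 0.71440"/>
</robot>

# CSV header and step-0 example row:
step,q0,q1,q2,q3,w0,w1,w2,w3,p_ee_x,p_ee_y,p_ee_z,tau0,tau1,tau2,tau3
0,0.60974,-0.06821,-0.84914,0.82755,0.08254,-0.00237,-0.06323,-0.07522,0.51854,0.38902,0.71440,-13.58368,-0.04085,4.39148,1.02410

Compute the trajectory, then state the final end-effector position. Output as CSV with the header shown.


step,q0,q1,q2,q3,w0,w1,w2,w3,p_ee_x,p_ee_y,p_ee_z,tau0,tau1,tau2,tau3
1,0.61049,-0.06824,-0.84970,0.82685,0.06780,-0.00405,-0.04810,-0.06447,0.51885,0.38978,0.71377,-13.33980,-0.02883,4.30834,0.96886
2,0.61111,-0.06829,-0.85012,0.82626,0.05491,-0.00442,-0.03646,-0.05441,0.51909,0.39041,0.71327,-13.12787,-0.01862,4.23690,0.92068
3,0.61160,-0.06833,-0.85044,0.82576,0.04375,-0.00416,-0.02733,-0.04529,0.51929,0.39092,0.71287,-12.94385,-0.00946,4.17571,0.87868
4,0.61199,-0.06837,-0.85067,0.82535,0.03413,-0.00352,-0.02023,-0.03709,0.51944,0.39133,0.71255,-12.78433,-0.00095,4.12361,0.84212
5,0.61229,-0.06840,-0.85085,0.82501,0.02590,-0.00267,-0.01478,-0.02975,0.51956,0.39165,0.71231,-12.64649,0.00715,4.07958,0.81034
6,0.61251,-0.06842,-0.85097,0.82475,0.01895,-0.00179,-0.01058,-0.02321,0.51965,0.39189,0.71213,-12.52802,0.01493,4.04259,0.78278
7,0.61267,-0.06844,-0.85106,0.82454,0.01317,-0.00102,-0.00728,-0.01745,0.51972,0.39208,0.71201,-12.42692,0.02239,4.01169,0.75895
8,0.61278,-0.06844,-0.85112,0.82439,0.00845,-0.00045,-0.00460,-0.01241,0.51976,0.39220,0.71192,-12.34127,0.02941,3.98595,0.73841
9,0.61285,-0.06845,-0.85116,0.82429,0.00464,-0.00007,-0.00241,-0.00805,0.51979,0.39229,0.71187,-12.26913,0.03592,3.96457,0.72079
10,0.61288,-0.06844,-0.85117,0.82423,0.00160,0.00018,-0.00063,-0.00432,0.51980,0.39233,0.71184,-16.71205,-8.47649,-0.85984,2.21358
11,0.61287,-0.06961,-0.85122,0.82422,-0.00314,-0.23179,-0.01118,0.00388,0.52027,0.39176,0.71160,-11.33997,1.57350,4.79901,0.42120
12,0.61282,-0.07167,-0.85136,0.82430,-0.00668,-0.18077,-0.01588,0.01043,0.52112,0.39068,0.71119,-11.40334,1.34997,4.66208,0.44988
13,0.61274,-0.07327,-0.85153,0.82442,-0.00902,-0.13905,-0.01770,0.01486,0.52178,0.38978,0.71086,-11.46070,1.15681,4.54244,0.47477
14,0.61265,-0.07449,-0.85171,0.82459,-0.01059,-0.10458,-0.01801,0.01794,0.52230,0.38903,0.71060,-11.51220,0.98992,4.43841,0.49631
15,0.61253,-0.07539,-0.85189,0.82478,-0.01161,-0.07597,-0.01753,0.02010,0.52269,0.38842,0.71042,-11.55819,0.84577,4.34824,0.51494
16,0.61241,-0.07603,-0.85206,0.82499,-0.01225,-0.05219,-0.01662,0.02158,0.52297,0.38793,0.71029,-11.59909,0.72138,4.27027,0.53105
17,0.61229,-0.07645,-0.85222,0.82521,-0.01256,-0.03268,-0.01530,0.02239,0.52316,0.38754,0.71021,-11.63537,0.61441,4.20303,0.54496
18,0.61217,-0.07670,-0.85236,0.82543,-0.01241,-0.01767,-0.01285,0.02211,0.52328,0.38723,0.71017,-11.66742,0.52382,4.14529,0.55697
19,0.61204,-0.07683,-0.85247,0.82564,-0.01162,-0.00768,-0.00838,0.02017,0.52334,0.38699,0.71016,-11.69551,0.44948,4.09631,0.56730
20,0.61193,-0.07687,-0.85253,0.82583,-0.01044,-0.00152,-0.00286,0.01714,0.52335,0.38681,0.71019,-11.71990,0.38960,4.05564,0.57614
21,0.61184,-0.07687,-0.85253,0.82599,-0.00924,0.00262,0.00220,0.01403,0.52333,0.38668,0.71025,-11.74091,0.34117,4.02249,0.58365
22,0.61175,-0.07683,-0.85249,0.82611,-0.00817,0.00567,0.00631,0.01125,0.52328,0.38659,0.71032,-11.75894,0.30171,3.99560,0.58999
23,0.61167,-0.07676,-0.85241,0.82621,-0.00725,0.00799,0.00951,0.00887,0.52321,0.38654,0.71041,-11.77439,0.26936,3.97372,0.59533
24,0.61160,-0.07667,-0.85230,0.82629,-0.00646,0.00975,0.01196,0.00687,0.52313,0.38651,0.71051,-11.78763,0.24269,3.95579,0.59981
25,0.61154,-0.07656,-0.85217,0.82635,-0.00578,0.01108,0.01380,0.00519,0.52303,0.38650,0.71062,-11.79897,0.22061,3.94103,0.60355
26,0.61149,-0.07645,-0.85203,0.82640,-0.00520,0.01208,0.01516,0.00380,0.52293,0.38651,0.71074,-11.80869,0.20225,3.92882,0.60666
27,0.61144,-0.07632,-0.85187,0.82643,-0.00470,0.01280,0.01611,0.00266,0.52282,0.38653,0.71085,-11.81703,0.18696,3.91867,0.60925
28,0.61139,-0.07619,-0.85171,0.82645,-0.00428,0.01331,0.01674,0.00172,0.52271,0.38657,0.71097,-11.82418,0.17419,3.91023,0.61140
29,0.61135,-0.07606,-0.85154,0.82646,-0.00391,0.01365,0.01710,0.00096,0.52259,0.38661,0.71109,-11.83033,0.16352,3.90319,0.61318
30,0.61131,-0.07592,-0.85137,0.82647,-0.00360,0.01384,0.01726,0.00035,0.52248,0.38666,0.71121,-11.83562,0.15458,3.89732,0.61465
31,0.61128,-0.07578,-0.85119,0.82647,-0.00333,0.01393,0.01724,-0.00014,0.52236,0.38672,0.71133,-11.84019,0.14708,3.89240,0.61586
32,0.61125,-0.07564,-0.85102,0.82647,-0.00310,0.01392,0.01709,-0.00054,0.52225,0.38677,0.71145,-11.84413,0.14079,3.88828,0.61685
33,0.61122,-0.07550,-0.85085,0.82646,-0.00289,0.01384,0.01684,-0.00084,0.52213,0.38683,0.71157,,,,
# final p_ee position (m): 0.52213 0.38683 0.71157
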